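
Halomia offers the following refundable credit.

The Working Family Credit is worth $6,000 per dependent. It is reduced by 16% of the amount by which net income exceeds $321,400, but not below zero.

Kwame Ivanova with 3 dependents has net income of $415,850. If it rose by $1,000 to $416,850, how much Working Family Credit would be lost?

$160

At $415,850 — base = 3 × $6,000 = $18,000. 16% of the $94,450 excess over $321,400 is $15,112; credit = $18,000 − $15,112 = $2,888.
At $416,850 — base = 3 × $6,000 = $18,000. 16% of the $95,450 excess over $321,400 is $15,272; credit = $18,000 − $15,272 = $2,728.
Lost: $2,888 − $2,728 = $160.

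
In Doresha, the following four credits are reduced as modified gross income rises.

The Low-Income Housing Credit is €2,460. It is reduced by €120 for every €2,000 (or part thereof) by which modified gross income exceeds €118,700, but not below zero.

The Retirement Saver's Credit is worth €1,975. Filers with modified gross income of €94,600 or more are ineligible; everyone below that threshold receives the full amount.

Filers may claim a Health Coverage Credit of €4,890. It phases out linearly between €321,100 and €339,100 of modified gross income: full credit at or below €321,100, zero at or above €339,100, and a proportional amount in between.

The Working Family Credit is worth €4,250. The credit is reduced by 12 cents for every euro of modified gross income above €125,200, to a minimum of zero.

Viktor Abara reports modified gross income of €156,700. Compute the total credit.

€5,540

Low-Income Housing Credit: income exceeds €118,700 by €38,000, which is 19 full-or-partial €2,000 increments; reduction = 19 × €120 = €2,280, leaving €180.
Retirement Saver's Credit: €156,700 meets or exceeds the €94,600 cutoff, so the credit is €0.
Health Coverage Credit: €156,700 is at or below the €321,100 threshold, so the full €4,890 applies.
Working Family Credit: 12% of the €31,500 excess over €125,200 is €3,780; credit = €4,250 − €3,780 = €470.
Total: €180 + €0 + €4,890 + €470 = €5,540.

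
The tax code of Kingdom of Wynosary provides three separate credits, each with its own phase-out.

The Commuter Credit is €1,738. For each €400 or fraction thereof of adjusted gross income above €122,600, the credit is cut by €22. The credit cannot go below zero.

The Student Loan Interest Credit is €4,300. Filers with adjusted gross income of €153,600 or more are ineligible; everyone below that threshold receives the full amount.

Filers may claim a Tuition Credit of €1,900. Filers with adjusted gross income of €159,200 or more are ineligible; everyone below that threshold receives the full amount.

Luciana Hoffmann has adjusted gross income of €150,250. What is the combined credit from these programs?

Commuter Credit: income exceeds €122,600 by €27,650, which is 70 full-or-partial €400 increments; reduction = 70 × €22 = €1,540, leaving €198.
Student Loan Interest Credit: €150,250 is below the €153,600 cutoff, so the full €4,300 applies.
Tuition Credit: €150,250 is below the €159,200 cutoff, so the full €1,900 applies.
Total: €198 + €4,300 + €1,900 = €6,398.

€6,398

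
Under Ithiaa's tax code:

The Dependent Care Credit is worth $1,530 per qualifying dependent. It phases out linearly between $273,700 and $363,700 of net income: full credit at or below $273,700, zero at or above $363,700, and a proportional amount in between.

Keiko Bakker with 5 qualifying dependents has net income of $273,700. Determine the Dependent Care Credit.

Dependent Care Credit: base = 5 × $1,530 = $7,650. $273,700 is at or below the $273,700 threshold, so the full $7,650 applies.

$7,650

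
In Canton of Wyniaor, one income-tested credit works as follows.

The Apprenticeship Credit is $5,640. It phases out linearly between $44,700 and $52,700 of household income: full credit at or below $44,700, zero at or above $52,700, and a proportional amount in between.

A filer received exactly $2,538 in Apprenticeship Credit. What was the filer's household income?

$49,100

$2,538 is 2,538/5,640 of the full $5,640, so 3,102/5,640 of the $8,000 range has been used: income = $44,700 + $8,000 × 3,102/5,640 = $49,100.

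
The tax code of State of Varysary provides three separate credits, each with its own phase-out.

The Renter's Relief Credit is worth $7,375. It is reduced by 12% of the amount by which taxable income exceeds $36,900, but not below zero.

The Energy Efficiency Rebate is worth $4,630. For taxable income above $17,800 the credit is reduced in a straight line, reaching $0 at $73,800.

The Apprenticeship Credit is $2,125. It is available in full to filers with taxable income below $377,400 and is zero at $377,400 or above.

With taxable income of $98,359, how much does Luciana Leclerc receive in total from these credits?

$2,125

Renter's Relief Credit: 12% of the $61,459 excess over $36,900 is $7,375.08 ≥ base, so the credit is $0.
Energy Efficiency Rebate: $98,359 is at or above $73,800, so the credit is $0.
Apprenticeship Credit: $98,359 is below the $377,400 cutoff, so the full $2,125 applies.
Total: $0 + $0 + $2,125 = $2,125.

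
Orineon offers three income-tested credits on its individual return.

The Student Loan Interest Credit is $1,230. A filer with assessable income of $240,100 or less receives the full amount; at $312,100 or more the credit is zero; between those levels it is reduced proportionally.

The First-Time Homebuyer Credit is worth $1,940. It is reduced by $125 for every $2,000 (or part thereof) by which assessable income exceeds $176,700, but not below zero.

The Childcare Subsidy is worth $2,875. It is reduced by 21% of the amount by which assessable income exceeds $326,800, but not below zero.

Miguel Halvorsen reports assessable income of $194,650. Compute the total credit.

$4,920

Student Loan Interest Credit: $194,650 is at or below the $240,100 threshold, so the full $1,230 applies.
First-Time Homebuyer Credit: income exceeds $176,700 by $17,950, which is 9 full-or-partial $2,000 increments; reduction = 9 × $125 = $1,125, leaving $815.
Childcare Subsidy: $194,650 is at or below the $326,800 threshold, so the full $2,875 applies.
Total: $1,230 + $815 + $2,875 = $4,920.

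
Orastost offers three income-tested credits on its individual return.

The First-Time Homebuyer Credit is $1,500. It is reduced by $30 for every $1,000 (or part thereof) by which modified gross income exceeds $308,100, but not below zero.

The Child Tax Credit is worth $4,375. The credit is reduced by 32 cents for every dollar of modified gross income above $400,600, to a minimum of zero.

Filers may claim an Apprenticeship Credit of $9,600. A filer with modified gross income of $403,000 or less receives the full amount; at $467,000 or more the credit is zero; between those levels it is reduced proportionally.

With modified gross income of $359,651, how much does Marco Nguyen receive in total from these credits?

First-Time Homebuyer Credit: income exceeds $308,100 by $51,551 → 52 increments × $30 = $1,560 ≥ base, so the credit is $0.
Child Tax Credit: $359,651 is at or below the $400,600 threshold, so the full $4,375 applies.
Apprenticeship Credit: $359,651 is at or below the $403,000 threshold, so the full $9,600 applies.
Total: $0 + $4,375 + $9,600 = $13,975.

$13,975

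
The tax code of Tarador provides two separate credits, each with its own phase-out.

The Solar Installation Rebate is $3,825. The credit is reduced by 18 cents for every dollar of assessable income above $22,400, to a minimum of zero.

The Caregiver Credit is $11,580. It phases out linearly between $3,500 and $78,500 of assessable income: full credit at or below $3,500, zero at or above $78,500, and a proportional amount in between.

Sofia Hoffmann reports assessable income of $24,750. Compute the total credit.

Solar Installation Rebate: 18% of the $2,350 excess over $22,400 is $423; credit = $3,825 − $423 = $3,402.
Caregiver Credit: $24,750 is $21,250 into a $75,000 phase-out range, leaving 53,750/75,000 of the credit: $11,580 × 53,750/75,000 = $8,299.
Total: $3,402 + $8,299 = $11,701.

$11,701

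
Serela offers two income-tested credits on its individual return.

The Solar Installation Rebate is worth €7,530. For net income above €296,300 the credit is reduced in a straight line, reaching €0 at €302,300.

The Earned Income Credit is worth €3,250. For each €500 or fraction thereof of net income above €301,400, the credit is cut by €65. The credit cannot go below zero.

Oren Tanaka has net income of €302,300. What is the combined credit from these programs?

Solar Installation Rebate: €302,300 is at or above €302,300, so the credit is €0.
Earned Income Credit: income exceeds €301,400 by €900, which is 2 full-or-partial €500 increments; reduction = 2 × €65 = €130, leaving €3,120.
Total: €0 + €3,120 = €3,120.

€3,120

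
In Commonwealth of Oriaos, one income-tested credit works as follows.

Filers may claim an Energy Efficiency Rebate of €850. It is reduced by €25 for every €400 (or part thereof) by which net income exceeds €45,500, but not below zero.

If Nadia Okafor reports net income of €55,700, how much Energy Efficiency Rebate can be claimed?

€200

Energy Efficiency Rebate: income exceeds €45,500 by €10,200, which is 26 full-or-partial €400 increments; reduction = 26 × €25 = €650, leaving €200.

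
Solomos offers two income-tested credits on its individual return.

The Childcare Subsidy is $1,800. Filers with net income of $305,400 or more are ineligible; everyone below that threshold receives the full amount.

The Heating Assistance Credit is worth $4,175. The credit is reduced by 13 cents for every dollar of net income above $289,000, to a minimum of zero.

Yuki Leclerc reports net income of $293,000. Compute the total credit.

Childcare Subsidy: $293,000 is below the $305,400 cutoff, so the full $1,800 applies.
Heating Assistance Credit: 13% of the $4,000 excess over $289,000 is $520; credit = $4,175 − $520 = $3,655.
Total: $1,800 + $3,655 = $5,455.

$5,455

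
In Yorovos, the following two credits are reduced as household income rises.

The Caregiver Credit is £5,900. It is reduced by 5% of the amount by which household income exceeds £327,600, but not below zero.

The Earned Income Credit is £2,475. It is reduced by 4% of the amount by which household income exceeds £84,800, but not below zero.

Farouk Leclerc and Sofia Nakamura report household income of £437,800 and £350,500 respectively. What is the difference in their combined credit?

Farouk (£437,800): Caregiver Credit: 5% of the £110,200 excess over £327,600 is £5,510; credit = £5,900 − £5,510 = £390. Earned Income Credit: 4% of the £353,000 excess over £84,800 is £14,120 ≥ base, so the credit is £0. total £390 + £0 = £390
Sofia (£350,500): Caregiver Credit: 5% of the £22,900 excess over £327,600 is £1,145; credit = £5,900 − £1,145 = £4,755. Earned Income Credit: 4% of the £265,700 excess over £84,800 is £10,628 ≥ base, so the credit is £0. total £4,755 + £0 = £4,755
Difference: |£390 − £4,755| = £4,365.

£4,365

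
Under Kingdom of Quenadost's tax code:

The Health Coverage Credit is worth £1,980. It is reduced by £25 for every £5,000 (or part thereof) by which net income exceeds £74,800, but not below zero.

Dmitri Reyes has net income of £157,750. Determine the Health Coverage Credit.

£1,555

Health Coverage Credit: income exceeds £74,800 by £82,950, which is 17 full-or-partial £5,000 increments; reduction = 17 × £25 = £425, leaving £1,555.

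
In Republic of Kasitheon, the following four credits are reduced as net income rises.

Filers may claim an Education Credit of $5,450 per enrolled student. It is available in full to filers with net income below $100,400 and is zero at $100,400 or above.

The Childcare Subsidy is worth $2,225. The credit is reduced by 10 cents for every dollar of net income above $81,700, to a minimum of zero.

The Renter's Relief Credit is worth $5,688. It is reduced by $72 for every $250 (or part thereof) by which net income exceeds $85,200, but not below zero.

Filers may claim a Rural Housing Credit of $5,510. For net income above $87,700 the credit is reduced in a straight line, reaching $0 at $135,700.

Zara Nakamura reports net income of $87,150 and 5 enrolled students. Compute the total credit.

Education Credit: base = 5 × $5,450 = $27,250. $87,150 is below the $100,400 cutoff, so the full $27,250 applies.
Childcare Subsidy: 10% of the $5,450 excess over $81,700 is $545; credit = $2,225 − $545 = $1,680.
Renter's Relief Credit: income exceeds $85,200 by $1,950, which is 8 full-or-partial $250 increments; reduction = 8 × $72 = $576, leaving $5,112.
Rural Housing Credit: $87,150 is at or below the $87,700 threshold, so the full $5,510 applies.
Total: $27,250 + $1,680 + $5,112 + $5,510 = $39,552.

$39,552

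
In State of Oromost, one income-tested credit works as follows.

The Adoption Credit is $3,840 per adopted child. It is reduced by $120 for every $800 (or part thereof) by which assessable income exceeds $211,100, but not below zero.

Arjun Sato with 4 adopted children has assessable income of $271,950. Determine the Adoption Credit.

$6,120

Adoption Credit: base = 4 × $3,840 = $15,360. income exceeds $211,100 by $60,850, which is 77 full-or-partial $800 increments; reduction = 77 × $120 = $9,240, leaving $6,120.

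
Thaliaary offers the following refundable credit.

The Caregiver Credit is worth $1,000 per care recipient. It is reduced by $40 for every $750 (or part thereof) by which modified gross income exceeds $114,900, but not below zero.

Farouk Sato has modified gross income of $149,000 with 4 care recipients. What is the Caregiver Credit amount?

Caregiver Credit: base = 4 × $1,000 = $4,000. income exceeds $114,900 by $34,100, which is 46 full-or-partial $750 increments; reduction = 46 × $40 = $1,840, leaving $2,160.

$2,160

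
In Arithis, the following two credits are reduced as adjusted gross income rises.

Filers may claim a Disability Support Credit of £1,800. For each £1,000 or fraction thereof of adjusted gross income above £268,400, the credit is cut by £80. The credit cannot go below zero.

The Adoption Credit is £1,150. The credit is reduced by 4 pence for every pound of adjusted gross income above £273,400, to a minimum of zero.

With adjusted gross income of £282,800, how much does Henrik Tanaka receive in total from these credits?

£1,374

Disability Support Credit: income exceeds £268,400 by £14,400, which is 15 full-or-partial £1,000 increments; reduction = 15 × £80 = £1,200, leaving £600.
Adoption Credit: 4% of the £9,400 excess over £273,400 is £376; credit = £1,150 − £376 = £774.
Total: £600 + £774 = £1,374.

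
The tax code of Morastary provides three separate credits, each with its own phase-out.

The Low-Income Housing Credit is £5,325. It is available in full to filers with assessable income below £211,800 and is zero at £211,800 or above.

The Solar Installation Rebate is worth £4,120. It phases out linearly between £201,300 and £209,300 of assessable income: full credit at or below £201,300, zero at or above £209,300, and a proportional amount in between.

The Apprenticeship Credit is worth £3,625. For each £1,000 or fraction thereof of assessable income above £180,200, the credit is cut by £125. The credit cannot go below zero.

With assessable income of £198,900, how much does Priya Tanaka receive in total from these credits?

Low-Income Housing Credit: £198,900 is below the £211,800 cutoff, so the full £5,325 applies.
Solar Installation Rebate: £198,900 is at or below the £201,300 threshold, so the full £4,120 applies.
Apprenticeship Credit: income exceeds £180,200 by £18,700, which is 19 full-or-partial £1,000 increments; reduction = 19 × £125 = £2,375, leaving £1,250.
Total: £5,325 + £4,120 + £1,250 = £10,695.

£10,695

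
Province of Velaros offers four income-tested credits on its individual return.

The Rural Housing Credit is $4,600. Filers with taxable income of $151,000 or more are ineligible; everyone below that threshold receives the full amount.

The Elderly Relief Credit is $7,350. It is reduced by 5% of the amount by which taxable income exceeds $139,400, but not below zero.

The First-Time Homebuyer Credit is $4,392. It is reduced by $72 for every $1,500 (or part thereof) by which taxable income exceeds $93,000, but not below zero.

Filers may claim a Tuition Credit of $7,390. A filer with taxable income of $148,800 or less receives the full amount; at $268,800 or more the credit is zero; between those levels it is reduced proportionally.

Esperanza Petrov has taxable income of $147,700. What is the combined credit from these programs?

Rural Housing Credit: $147,700 is below the $151,000 cutoff, so the full $4,600 applies.
Elderly Relief Credit: 5% of the $8,300 excess over $139,400 is $415; credit = $7,350 − $415 = $6,935.
First-Time Homebuyer Credit: income exceeds $93,000 by $54,700, which is 37 full-or-partial $1,500 increments; reduction = 37 × $72 = $2,664, leaving $1,728.
Tuition Credit: $147,700 is at or below the $148,800 threshold, so the full $7,390 applies.
Total: $4,600 + $6,935 + $1,728 + $7,390 = $20,653.

$20,653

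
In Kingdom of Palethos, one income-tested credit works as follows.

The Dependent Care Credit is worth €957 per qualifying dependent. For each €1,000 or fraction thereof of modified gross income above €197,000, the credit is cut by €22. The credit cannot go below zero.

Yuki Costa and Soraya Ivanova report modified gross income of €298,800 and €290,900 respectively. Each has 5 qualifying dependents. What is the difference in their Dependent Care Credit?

Yuki (€298,800): Dependent Care Credit: base = 5 × €957 = €4,785. income exceeds €197,000 by €101,800, which is 102 full-or-partial €1,000 increments; reduction = 102 × €22 = €2,244, leaving €2,541.
Soraya (€290,900): Dependent Care Credit: base = 5 × €957 = €4,785. income exceeds €197,000 by €93,900, which is 94 full-or-partial €1,000 increments; reduction = 94 × €22 = €2,068, leaving €2,717.
Difference: |€2,541 − €2,717| = €176.

€176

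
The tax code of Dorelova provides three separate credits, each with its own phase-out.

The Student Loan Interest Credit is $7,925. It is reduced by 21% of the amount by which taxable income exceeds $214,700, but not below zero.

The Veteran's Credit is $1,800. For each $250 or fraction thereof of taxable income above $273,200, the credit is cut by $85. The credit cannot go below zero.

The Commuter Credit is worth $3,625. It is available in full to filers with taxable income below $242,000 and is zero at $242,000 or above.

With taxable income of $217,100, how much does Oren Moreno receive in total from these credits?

$12,846

Student Loan Interest Credit: 21% of the $2,400 excess over $214,700 is $504; credit = $7,925 − $504 = $7,421.
Veteran's Credit: $217,100 is at or below the $273,200 threshold, so the full $1,800 applies.
Commuter Credit: $217,100 is below the $242,000 cutoff, so the full $3,625 applies.
Total: $7,421 + $1,800 + $3,625 = $12,846.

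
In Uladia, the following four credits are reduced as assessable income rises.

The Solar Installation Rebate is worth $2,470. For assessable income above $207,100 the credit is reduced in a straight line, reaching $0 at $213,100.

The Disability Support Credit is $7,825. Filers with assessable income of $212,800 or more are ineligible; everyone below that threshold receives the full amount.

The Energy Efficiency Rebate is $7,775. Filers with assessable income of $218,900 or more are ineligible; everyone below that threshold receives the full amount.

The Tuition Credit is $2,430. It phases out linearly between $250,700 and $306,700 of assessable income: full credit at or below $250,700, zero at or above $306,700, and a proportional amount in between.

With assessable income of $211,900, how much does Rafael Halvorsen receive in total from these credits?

Solar Installation Rebate: $211,900 is $4,800 into a $6,000 phase-out range, leaving 1,200/6,000 of the credit: $2,470 × 1,200/6,000 = $494.
Disability Support Credit: $211,900 is below the $212,800 cutoff, so the full $7,825 applies.
Energy Efficiency Rebate: $211,900 is below the $218,900 cutoff, so the full $7,775 applies.
Tuition Credit: $211,900 is at or below the $250,700 threshold, so the full $2,430 applies.
Total: $494 + $7,825 + $7,775 + $2,430 = $18,524.

$18,524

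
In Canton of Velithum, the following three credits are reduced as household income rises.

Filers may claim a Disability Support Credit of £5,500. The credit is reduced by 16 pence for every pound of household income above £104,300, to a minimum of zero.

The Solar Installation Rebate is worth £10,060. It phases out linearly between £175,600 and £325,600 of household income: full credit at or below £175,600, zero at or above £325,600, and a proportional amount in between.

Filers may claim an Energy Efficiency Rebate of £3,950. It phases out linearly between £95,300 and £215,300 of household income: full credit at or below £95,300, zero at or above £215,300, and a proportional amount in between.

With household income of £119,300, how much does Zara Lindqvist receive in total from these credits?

Disability Support Credit: 16% of the £15,000 excess over £104,300 is £2,400; credit = £5,500 − £2,400 = £3,100.
Solar Installation Rebate: £119,300 is at or below the £175,600 threshold, so the full £10,060 applies.
Energy Efficiency Rebate: £119,300 is £24,000 into a £120,000 phase-out range, leaving 96,000/120,000 of the credit: £3,950 × 96,000/120,000 = £3,160.
Total: £3,100 + £10,060 + £3,160 = £16,320.

£16,320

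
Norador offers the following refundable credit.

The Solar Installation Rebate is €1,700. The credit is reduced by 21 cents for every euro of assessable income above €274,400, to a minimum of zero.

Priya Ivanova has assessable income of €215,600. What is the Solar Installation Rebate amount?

Solar Installation Rebate: €215,600 is at or below the €274,400 threshold, so the full €1,700 applies.

€1,700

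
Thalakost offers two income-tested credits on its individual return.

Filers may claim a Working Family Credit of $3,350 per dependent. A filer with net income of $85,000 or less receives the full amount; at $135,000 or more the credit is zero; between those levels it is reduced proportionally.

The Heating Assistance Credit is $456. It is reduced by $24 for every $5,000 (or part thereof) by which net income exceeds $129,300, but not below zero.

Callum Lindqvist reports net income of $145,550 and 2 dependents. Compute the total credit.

$360

Working Family Credit: base = 2 × $3,350 = $6,700. $145,550 is at or above $135,000, so the credit is $0.
Heating Assistance Credit: income exceeds $129,300 by $16,250, which is 4 full-or-partial $5,000 increments; reduction = 4 × $24 = $96, leaving $360.
Total: $0 + $360 = $360.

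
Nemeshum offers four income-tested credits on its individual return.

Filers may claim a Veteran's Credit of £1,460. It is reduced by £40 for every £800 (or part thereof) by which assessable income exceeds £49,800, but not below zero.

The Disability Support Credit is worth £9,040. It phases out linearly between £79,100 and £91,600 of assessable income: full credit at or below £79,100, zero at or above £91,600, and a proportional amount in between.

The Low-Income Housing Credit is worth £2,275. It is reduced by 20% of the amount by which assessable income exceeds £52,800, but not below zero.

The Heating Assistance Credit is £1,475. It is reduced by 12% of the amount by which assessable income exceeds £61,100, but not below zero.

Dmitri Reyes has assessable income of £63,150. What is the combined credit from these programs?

£11,254

Veteran's Credit: income exceeds £49,800 by £13,350, which is 17 full-or-partial £800 increments; reduction = 17 × £40 = £680, leaving £780.
Disability Support Credit: £63,150 is at or below the £79,100 threshold, so the full £9,040 applies.
Low-Income Housing Credit: 20% of the £10,350 excess over £52,800 is £2,070; credit = £2,275 − £2,070 = £205.
Heating Assistance Credit: 12% of the £2,050 excess over £61,100 is £246; credit = £1,475 − £246 = £1,229.
Total: £780 + £9,040 + £205 + £1,229 = £11,254.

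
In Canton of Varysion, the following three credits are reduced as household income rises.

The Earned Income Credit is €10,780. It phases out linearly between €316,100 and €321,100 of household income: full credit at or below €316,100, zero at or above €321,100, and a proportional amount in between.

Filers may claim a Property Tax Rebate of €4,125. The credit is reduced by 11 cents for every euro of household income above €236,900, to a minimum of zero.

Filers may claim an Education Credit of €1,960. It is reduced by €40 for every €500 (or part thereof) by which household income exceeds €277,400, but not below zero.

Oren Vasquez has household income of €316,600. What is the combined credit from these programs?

Earned Income Credit: €316,600 is €500 into a €5,000 phase-out range, leaving 4,500/5,000 of the credit: €10,780 × 4,500/5,000 = €9,702.
Property Tax Rebate: 11% of the €79,700 excess over €236,900 is €8,767 ≥ base, so the credit is €0.
Education Credit: income exceeds €277,400 by €39,200 → 79 increments × €40 = €3,160 ≥ base, so the credit is €0.
Total: €9,702 + €0 + €0 = €9,702.

€9,702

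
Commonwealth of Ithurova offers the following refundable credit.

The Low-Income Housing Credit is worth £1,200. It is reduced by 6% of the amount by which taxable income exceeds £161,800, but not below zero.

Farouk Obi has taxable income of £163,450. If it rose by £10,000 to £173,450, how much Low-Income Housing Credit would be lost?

£600

At £163,450 — 6% of the £1,650 excess over £161,800 is £99; credit = £1,200 − £99 = £1,101.
At £173,450 — 6% of the £11,650 excess over £161,800 is £699; credit = £1,200 − £699 = £501.
Lost: £1,101 − £501 = £600.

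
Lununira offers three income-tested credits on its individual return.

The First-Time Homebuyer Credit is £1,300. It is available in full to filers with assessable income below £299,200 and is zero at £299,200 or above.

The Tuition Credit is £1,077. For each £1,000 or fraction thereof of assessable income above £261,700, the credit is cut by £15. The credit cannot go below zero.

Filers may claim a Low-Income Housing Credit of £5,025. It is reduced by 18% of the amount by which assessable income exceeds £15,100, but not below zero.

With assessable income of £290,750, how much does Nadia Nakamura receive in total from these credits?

£1,927

First-Time Homebuyer Credit: £290,750 is below the £299,200 cutoff, so the full £1,300 applies.
Tuition Credit: income exceeds £261,700 by £29,050, which is 30 full-or-partial £1,000 increments; reduction = 30 × £15 = £450, leaving £627.
Low-Income Housing Credit: 18% of the £275,650 excess over £15,100 is £49,617 ≥ base, so the credit is £0.
Total: £1,300 + £627 + £0 = £1,927.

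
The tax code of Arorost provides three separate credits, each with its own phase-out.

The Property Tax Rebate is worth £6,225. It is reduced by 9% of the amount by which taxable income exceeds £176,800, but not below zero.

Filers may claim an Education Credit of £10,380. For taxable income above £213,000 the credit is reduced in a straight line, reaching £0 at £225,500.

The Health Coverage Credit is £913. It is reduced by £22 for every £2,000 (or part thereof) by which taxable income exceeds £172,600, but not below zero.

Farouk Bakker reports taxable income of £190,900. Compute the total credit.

Property Tax Rebate: 9% of the £14,100 excess over £176,800 is £1,269; credit = £6,225 − £1,269 = £4,956.
Education Credit: £190,900 is at or below the £213,000 threshold, so the full £10,380 applies.
Health Coverage Credit: income exceeds £172,600 by £18,300, which is 10 full-or-partial £2,000 increments; reduction = 10 × £22 = £220, leaving £693.
Total: £4,956 + £10,380 + £693 = £16,029.

£16,029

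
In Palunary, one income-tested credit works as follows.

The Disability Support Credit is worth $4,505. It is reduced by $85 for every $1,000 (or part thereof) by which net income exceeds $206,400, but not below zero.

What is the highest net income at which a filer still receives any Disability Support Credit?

$258,400

After 52 increments the reduction is 52 × $85 = $4,420, leaving $85; one more increment wipes it out. Increment 52 ends at excess 52 × $1,000 = $52,000, so the highest qualifying income is $206,400 + $52,000 = $258,400.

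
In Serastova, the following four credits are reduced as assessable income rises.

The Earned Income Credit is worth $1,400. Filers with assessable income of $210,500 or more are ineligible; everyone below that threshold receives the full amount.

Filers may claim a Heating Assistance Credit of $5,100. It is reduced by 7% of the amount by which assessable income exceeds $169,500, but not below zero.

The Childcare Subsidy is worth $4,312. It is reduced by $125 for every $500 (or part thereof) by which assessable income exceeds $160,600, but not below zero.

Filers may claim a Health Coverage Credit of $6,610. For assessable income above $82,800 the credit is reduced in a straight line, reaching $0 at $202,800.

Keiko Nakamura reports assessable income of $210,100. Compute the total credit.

$3,658

Earned Income Credit: $210,100 is below the $210,500 cutoff, so the full $1,400 applies.
Heating Assistance Credit: 7% of the $40,600 excess over $169,500 is $2,842; credit = $5,100 − $2,842 = $2,258.
Childcare Subsidy: income exceeds $160,600 by $49,500 → 99 increments × $125 = $12,375 ≥ base, so the credit is $0.
Health Coverage Credit: $210,100 is at or above $202,800, so the credit is $0.
Total: $1,400 + $2,258 + $0 + $0 = $3,658.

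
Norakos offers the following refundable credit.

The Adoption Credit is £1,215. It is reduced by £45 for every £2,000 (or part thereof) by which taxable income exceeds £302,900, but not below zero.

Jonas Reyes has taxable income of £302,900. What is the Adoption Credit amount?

£1,215

Adoption Credit: £302,900 is at or below the £302,900 threshold, so the full £1,215 applies.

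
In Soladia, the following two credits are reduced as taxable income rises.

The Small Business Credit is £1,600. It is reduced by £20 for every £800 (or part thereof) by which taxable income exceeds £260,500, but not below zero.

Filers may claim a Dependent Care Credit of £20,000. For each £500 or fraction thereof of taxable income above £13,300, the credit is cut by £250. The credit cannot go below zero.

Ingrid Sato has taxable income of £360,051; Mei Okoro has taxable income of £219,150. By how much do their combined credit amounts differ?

£1,600

Ingrid (£360,051): Small Business Credit: income exceeds £260,500 by £99,551 → 125 increments × £20 = £2,500 ≥ base, so the credit is £0. Dependent Care Credit: income exceeds £13,300 by £346,751 → 694 increments × £250 = £173,500 ≥ base, so the credit is £0. total £0 + £0 = £0
Mei (£219,150): Small Business Credit: £219,150 is at or below the £260,500 threshold, so the full £1,600 applies. Dependent Care Credit: income exceeds £13,300 by £205,850 → 412 increments × £250 = £103,000 ≥ base, so the credit is £0. total £1,600 + £0 = £1,600
Difference: |£0 − £1,600| = £1,600.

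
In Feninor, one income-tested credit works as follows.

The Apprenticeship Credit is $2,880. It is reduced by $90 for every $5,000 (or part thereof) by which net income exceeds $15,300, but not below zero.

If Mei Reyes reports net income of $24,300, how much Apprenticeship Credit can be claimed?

$2,700

Apprenticeship Credit: income exceeds $15,300 by $9,000, which is 2 full-or-partial $5,000 increments; reduction = 2 × $90 = $180, leaving $2,700.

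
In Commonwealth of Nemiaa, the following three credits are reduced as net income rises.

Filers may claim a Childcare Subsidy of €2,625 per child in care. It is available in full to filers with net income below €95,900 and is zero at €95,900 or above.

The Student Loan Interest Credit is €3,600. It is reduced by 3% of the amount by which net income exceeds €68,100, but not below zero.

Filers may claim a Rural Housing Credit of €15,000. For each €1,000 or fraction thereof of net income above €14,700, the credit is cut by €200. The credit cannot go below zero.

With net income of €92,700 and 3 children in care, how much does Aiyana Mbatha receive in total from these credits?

Childcare Subsidy: base = 3 × €2,625 = €7,875. €92,700 is below the €95,900 cutoff, so the full €7,875 applies.
Student Loan Interest Credit: 3% of the €24,600 excess over €68,100 is €738; credit = €3,600 − €738 = €2,862.
Rural Housing Credit: income exceeds €14,700 by €78,000 → 78 increments × €200 = €15,600 ≥ base, so the credit is €0.
Total: €7,875 + €2,862 + €0 = €10,737.

€10,737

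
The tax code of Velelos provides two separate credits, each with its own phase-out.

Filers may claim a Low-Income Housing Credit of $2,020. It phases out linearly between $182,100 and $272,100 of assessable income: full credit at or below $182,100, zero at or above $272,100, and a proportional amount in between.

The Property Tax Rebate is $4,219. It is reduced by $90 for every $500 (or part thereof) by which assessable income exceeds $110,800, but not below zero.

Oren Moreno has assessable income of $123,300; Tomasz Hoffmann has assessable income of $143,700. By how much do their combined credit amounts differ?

$1,969

Oren ($123,300): Low-Income Housing Credit: $123,300 is at or below the $182,100 threshold, so the full $2,020 applies. Property Tax Rebate: income exceeds $110,800 by $12,500, which is 25 full-or-partial $500 increments; reduction = 25 × $90 = $2,250, leaving $1,969. total $2,020 + $1,969 = $3,989
Tomasz ($143,700): Low-Income Housing Credit: $143,700 is at or below the $182,100 threshold, so the full $2,020 applies. Property Tax Rebate: income exceeds $110,800 by $32,900 → 66 increments × $90 = $5,940 ≥ base, so the credit is $0. total $2,020 + $0 = $2,020
Difference: |$3,989 − $2,020| = $1,969.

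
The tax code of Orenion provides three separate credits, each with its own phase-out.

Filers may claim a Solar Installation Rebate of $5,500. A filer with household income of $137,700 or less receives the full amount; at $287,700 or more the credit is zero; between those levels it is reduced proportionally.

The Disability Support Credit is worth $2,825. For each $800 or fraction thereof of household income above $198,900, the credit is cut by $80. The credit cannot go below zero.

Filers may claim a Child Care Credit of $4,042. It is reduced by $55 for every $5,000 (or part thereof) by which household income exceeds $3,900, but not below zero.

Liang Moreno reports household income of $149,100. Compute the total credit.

Solar Installation Rebate: $149,100 is $11,400 into a $150,000 phase-out range, leaving 138,600/150,000 of the credit: $5,500 × 138,600/150,000 = $5,082.
Disability Support Credit: $149,100 is at or below the $198,900 threshold, so the full $2,825 applies.
Child Care Credit: income exceeds $3,900 by $145,200, which is 30 full-or-partial $5,000 increments; reduction = 30 × $55 = $1,650, leaving $2,392.
Total: $5,082 + $2,825 + $2,392 = $10,299.

$10,299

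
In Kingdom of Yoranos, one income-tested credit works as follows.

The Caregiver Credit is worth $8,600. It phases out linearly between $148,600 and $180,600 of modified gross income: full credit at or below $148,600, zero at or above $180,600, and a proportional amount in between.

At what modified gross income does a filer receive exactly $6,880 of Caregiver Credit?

$6,880 is 6,880/8,600 of the full $8,600, so 1,720/8,600 of the $32,000 range has been used: income = $148,600 + $32,000 × 1,720/8,600 = $155,000.

$155,000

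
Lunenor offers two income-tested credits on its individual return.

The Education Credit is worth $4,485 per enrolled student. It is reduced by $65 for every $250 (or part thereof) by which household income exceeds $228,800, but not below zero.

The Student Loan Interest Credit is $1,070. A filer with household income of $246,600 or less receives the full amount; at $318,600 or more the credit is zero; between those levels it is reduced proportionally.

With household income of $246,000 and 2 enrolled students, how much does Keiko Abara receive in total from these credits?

Education Credit: base = 2 × $4,485 = $8,970. income exceeds $228,800 by $17,200, which is 69 full-or-partial $250 increments; reduction = 69 × $65 = $4,485, leaving $4,485.
Student Loan Interest Credit: $246,000 is at or below the $246,600 threshold, so the full $1,070 applies.
Total: $4,485 + $1,070 = $5,555.

$5,555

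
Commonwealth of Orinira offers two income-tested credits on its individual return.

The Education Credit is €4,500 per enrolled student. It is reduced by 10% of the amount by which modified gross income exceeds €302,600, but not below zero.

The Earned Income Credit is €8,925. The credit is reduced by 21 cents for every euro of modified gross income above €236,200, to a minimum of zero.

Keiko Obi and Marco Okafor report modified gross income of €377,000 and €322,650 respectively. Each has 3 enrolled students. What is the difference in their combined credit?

€5,435

Keiko (€377,000): Education Credit: base = 3 × €4,500 = €13,500. 10% of the €74,400 excess over €302,600 is €7,440; credit = €13,500 − €7,440 = €6,060. Earned Income Credit: 21% of the €140,800 excess over €236,200 is €29,568 ≥ base, so the credit is €0. total €6,060 + €0 = €6,060
Marco (€322,650): Education Credit: base = 3 × €4,500 = €13,500. 10% of the €20,050 excess over €302,600 is €2,005; credit = €13,500 − €2,005 = €11,495. Earned Income Credit: 21% of the €86,450 excess over €236,200 is €18,154.50 ≥ base, so the credit is €0. total €11,495 + €0 = €11,495
Difference: |€6,060 − €11,495| = €5,435.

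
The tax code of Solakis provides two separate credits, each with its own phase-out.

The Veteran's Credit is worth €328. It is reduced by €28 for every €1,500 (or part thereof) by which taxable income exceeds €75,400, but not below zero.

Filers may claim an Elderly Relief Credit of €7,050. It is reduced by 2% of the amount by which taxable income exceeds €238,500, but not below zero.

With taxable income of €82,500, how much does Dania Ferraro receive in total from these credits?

Veteran's Credit: income exceeds €75,400 by €7,100, which is 5 full-or-partial €1,500 increments; reduction = 5 × €28 = €140, leaving €188.
Elderly Relief Credit: €82,500 is at or below the €238,500 threshold, so the full €7,050 applies.
Total: €188 + €7,050 = €7,238.

€7,238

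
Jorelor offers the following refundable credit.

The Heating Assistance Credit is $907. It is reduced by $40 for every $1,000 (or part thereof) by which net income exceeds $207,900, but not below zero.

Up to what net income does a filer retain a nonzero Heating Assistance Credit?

$229,900

After 22 increments the reduction is 22 × $40 = $880, leaving $27; one more increment wipes it out. Increment 22 ends at excess 22 × $1,000 = $22,000, so the highest qualifying income is $207,900 + $22,000 = $229,900.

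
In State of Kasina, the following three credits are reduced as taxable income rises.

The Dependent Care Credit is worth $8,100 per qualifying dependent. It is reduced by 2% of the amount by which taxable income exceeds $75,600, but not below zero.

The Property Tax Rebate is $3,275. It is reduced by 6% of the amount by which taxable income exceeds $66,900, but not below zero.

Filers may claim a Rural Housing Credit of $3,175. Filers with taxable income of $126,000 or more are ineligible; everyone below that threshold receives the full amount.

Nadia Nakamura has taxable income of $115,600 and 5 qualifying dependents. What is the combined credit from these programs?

$43,228

Dependent Care Credit: base = 5 × $8,100 = $40,500. 2% of the $40,000 excess over $75,600 is $800; credit = $40,500 − $800 = $39,700.
Property Tax Rebate: 6% of the $48,700 excess over $66,900 is $2,922; credit = $3,275 − $2,922 = $353.
Rural Housing Credit: $115,600 is below the $126,000 cutoff, so the full $3,175 applies.
Total: $39,700 + $353 + $3,175 = $43,228.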